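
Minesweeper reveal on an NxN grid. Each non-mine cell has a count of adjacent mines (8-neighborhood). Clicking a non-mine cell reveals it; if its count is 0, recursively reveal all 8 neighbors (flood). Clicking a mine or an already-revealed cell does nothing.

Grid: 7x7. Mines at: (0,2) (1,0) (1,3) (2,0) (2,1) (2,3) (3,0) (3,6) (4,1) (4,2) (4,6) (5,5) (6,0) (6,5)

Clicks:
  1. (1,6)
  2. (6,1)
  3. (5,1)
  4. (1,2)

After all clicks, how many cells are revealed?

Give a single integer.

Answer: 12

Derivation:
Click 1 (1,6) count=0: revealed 9 new [(0,4) (0,5) (0,6) (1,4) (1,5) (1,6) (2,4) (2,5) (2,6)] -> total=9
Click 2 (6,1) count=1: revealed 1 new [(6,1)] -> total=10
Click 3 (5,1) count=3: revealed 1 new [(5,1)] -> total=11
Click 4 (1,2) count=4: revealed 1 new [(1,2)] -> total=12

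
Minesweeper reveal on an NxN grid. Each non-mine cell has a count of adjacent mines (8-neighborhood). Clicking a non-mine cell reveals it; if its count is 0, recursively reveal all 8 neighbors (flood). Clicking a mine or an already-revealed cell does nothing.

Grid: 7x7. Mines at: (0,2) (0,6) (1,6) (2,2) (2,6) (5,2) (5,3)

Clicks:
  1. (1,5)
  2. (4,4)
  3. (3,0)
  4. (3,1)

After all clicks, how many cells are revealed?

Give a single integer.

Answer: 16

Derivation:
Click 1 (1,5) count=3: revealed 1 new [(1,5)] -> total=1
Click 2 (4,4) count=1: revealed 1 new [(4,4)] -> total=2
Click 3 (3,0) count=0: revealed 14 new [(0,0) (0,1) (1,0) (1,1) (2,0) (2,1) (3,0) (3,1) (4,0) (4,1) (5,0) (5,1) (6,0) (6,1)] -> total=16
Click 4 (3,1) count=1: revealed 0 new [(none)] -> total=16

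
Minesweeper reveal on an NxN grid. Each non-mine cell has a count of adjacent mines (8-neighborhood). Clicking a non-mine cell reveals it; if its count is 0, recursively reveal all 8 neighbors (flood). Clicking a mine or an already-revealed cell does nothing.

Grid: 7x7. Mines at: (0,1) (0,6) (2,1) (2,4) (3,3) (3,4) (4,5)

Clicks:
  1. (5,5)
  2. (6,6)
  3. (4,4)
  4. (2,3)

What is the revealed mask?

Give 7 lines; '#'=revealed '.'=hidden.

Answer: .......
.......
...#...
###....
#####..
#######
#######

Derivation:
Click 1 (5,5) count=1: revealed 1 new [(5,5)] -> total=1
Click 2 (6,6) count=0: revealed 21 new [(3,0) (3,1) (3,2) (4,0) (4,1) (4,2) (4,3) (4,4) (5,0) (5,1) (5,2) (5,3) (5,4) (5,6) (6,0) (6,1) (6,2) (6,3) (6,4) (6,5) (6,6)] -> total=22
Click 3 (4,4) count=3: revealed 0 new [(none)] -> total=22
Click 4 (2,3) count=3: revealed 1 new [(2,3)] -> total=23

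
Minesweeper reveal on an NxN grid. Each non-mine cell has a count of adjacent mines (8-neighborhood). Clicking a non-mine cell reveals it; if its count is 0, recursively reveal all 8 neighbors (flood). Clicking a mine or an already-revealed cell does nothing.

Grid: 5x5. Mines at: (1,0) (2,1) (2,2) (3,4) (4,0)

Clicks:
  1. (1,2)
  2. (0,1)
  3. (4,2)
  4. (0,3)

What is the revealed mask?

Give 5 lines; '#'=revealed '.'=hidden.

Click 1 (1,2) count=2: revealed 1 new [(1,2)] -> total=1
Click 2 (0,1) count=1: revealed 1 new [(0,1)] -> total=2
Click 3 (4,2) count=0: revealed 6 new [(3,1) (3,2) (3,3) (4,1) (4,2) (4,3)] -> total=8
Click 4 (0,3) count=0: revealed 8 new [(0,2) (0,3) (0,4) (1,1) (1,3) (1,4) (2,3) (2,4)] -> total=16

Answer: .####
.####
...##
.###.
.###.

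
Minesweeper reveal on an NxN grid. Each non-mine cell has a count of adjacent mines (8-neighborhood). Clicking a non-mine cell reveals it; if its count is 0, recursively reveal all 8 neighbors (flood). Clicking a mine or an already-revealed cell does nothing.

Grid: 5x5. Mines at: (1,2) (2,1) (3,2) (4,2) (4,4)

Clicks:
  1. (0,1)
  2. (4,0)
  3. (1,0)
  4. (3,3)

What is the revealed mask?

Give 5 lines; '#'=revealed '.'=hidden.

Answer: .#...
#....
.....
##.#.
##...

Derivation:
Click 1 (0,1) count=1: revealed 1 new [(0,1)] -> total=1
Click 2 (4,0) count=0: revealed 4 new [(3,0) (3,1) (4,0) (4,1)] -> total=5
Click 3 (1,0) count=1: revealed 1 new [(1,0)] -> total=6
Click 4 (3,3) count=3: revealed 1 new [(3,3)] -> total=7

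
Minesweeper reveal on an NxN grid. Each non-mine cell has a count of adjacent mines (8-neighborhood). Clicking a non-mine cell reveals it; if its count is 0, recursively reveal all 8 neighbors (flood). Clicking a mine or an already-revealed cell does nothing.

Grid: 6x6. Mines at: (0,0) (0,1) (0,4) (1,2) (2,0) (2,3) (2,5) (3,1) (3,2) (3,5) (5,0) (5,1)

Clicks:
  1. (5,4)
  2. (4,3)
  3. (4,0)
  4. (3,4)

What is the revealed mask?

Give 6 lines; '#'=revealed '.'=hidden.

Click 1 (5,4) count=0: revealed 8 new [(4,2) (4,3) (4,4) (4,5) (5,2) (5,3) (5,4) (5,5)] -> total=8
Click 2 (4,3) count=1: revealed 0 new [(none)] -> total=8
Click 3 (4,0) count=3: revealed 1 new [(4,0)] -> total=9
Click 4 (3,4) count=3: revealed 1 new [(3,4)] -> total=10

Answer: ......
......
......
....#.
#.####
..####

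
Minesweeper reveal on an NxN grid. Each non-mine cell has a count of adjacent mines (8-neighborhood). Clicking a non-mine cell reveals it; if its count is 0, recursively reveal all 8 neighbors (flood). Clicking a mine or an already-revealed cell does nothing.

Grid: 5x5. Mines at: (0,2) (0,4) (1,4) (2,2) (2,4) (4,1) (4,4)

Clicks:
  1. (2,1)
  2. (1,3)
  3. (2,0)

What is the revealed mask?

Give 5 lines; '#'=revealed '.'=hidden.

Click 1 (2,1) count=1: revealed 1 new [(2,1)] -> total=1
Click 2 (1,3) count=5: revealed 1 new [(1,3)] -> total=2
Click 3 (2,0) count=0: revealed 7 new [(0,0) (0,1) (1,0) (1,1) (2,0) (3,0) (3,1)] -> total=9

Answer: ##...
##.#.
##...
##...
.....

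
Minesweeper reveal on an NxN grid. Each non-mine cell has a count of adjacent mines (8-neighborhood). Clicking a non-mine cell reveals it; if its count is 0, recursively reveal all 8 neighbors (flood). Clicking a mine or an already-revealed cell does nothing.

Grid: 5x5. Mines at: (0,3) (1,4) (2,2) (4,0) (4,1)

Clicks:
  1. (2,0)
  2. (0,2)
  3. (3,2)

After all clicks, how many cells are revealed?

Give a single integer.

Answer: 11

Derivation:
Click 1 (2,0) count=0: revealed 10 new [(0,0) (0,1) (0,2) (1,0) (1,1) (1,2) (2,0) (2,1) (3,0) (3,1)] -> total=10
Click 2 (0,2) count=1: revealed 0 new [(none)] -> total=10
Click 3 (3,2) count=2: revealed 1 new [(3,2)] -> total=11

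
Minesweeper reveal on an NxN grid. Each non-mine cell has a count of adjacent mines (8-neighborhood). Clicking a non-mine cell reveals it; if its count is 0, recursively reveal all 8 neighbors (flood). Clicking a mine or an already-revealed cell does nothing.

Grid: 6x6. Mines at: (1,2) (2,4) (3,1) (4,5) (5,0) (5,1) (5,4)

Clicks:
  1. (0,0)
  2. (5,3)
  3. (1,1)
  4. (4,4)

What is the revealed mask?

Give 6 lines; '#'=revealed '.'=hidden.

Click 1 (0,0) count=0: revealed 6 new [(0,0) (0,1) (1,0) (1,1) (2,0) (2,1)] -> total=6
Click 2 (5,3) count=1: revealed 1 new [(5,3)] -> total=7
Click 3 (1,1) count=1: revealed 0 new [(none)] -> total=7
Click 4 (4,4) count=2: revealed 1 new [(4,4)] -> total=8

Answer: ##....
##....
##....
......
....#.
...#..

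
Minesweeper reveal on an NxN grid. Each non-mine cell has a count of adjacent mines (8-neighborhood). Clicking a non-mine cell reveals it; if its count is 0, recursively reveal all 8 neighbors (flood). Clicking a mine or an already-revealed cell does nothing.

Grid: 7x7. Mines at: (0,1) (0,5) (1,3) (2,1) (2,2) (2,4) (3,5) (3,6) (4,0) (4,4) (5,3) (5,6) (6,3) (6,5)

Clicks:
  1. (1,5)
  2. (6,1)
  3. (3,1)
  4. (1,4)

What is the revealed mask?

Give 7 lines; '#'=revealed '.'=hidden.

Answer: .......
....##.
.......
.#.....
.......
###....
###....

Derivation:
Click 1 (1,5) count=2: revealed 1 new [(1,5)] -> total=1
Click 2 (6,1) count=0: revealed 6 new [(5,0) (5,1) (5,2) (6,0) (6,1) (6,2)] -> total=7
Click 3 (3,1) count=3: revealed 1 new [(3,1)] -> total=8
Click 4 (1,4) count=3: revealed 1 new [(1,4)] -> total=9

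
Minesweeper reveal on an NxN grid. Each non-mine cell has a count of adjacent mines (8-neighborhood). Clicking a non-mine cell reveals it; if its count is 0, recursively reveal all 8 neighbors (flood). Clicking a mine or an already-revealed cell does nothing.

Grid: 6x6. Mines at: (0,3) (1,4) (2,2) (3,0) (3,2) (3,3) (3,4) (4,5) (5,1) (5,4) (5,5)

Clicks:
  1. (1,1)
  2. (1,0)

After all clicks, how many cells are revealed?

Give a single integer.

Answer: 8

Derivation:
Click 1 (1,1) count=1: revealed 1 new [(1,1)] -> total=1
Click 2 (1,0) count=0: revealed 7 new [(0,0) (0,1) (0,2) (1,0) (1,2) (2,0) (2,1)] -> total=8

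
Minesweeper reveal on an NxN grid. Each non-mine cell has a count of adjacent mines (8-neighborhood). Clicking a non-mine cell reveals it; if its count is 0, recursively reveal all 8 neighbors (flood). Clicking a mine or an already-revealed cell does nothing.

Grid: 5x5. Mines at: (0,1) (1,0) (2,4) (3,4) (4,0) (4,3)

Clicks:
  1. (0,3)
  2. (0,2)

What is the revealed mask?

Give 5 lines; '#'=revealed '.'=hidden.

Click 1 (0,3) count=0: revealed 6 new [(0,2) (0,3) (0,4) (1,2) (1,3) (1,4)] -> total=6
Click 2 (0,2) count=1: revealed 0 new [(none)] -> total=6

Answer: ..###
..###
.....
.....
.....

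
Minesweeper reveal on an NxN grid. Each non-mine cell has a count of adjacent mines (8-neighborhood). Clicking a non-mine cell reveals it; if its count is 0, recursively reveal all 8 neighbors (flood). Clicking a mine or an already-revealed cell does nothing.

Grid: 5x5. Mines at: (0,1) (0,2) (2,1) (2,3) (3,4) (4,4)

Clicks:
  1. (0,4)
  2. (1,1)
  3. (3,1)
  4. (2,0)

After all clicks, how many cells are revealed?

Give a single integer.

Click 1 (0,4) count=0: revealed 4 new [(0,3) (0,4) (1,3) (1,4)] -> total=4
Click 2 (1,1) count=3: revealed 1 new [(1,1)] -> total=5
Click 3 (3,1) count=1: revealed 1 new [(3,1)] -> total=6
Click 4 (2,0) count=1: revealed 1 new [(2,0)] -> total=7

Answer: 7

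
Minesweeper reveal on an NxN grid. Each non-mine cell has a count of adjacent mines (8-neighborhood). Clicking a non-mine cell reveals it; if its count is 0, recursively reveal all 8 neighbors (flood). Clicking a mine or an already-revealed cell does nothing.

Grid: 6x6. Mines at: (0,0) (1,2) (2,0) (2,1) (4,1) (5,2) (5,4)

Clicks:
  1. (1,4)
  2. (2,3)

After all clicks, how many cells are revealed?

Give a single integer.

Answer: 18

Derivation:
Click 1 (1,4) count=0: revealed 18 new [(0,3) (0,4) (0,5) (1,3) (1,4) (1,5) (2,2) (2,3) (2,4) (2,5) (3,2) (3,3) (3,4) (3,5) (4,2) (4,3) (4,4) (4,5)] -> total=18
Click 2 (2,3) count=1: revealed 0 new [(none)] -> total=18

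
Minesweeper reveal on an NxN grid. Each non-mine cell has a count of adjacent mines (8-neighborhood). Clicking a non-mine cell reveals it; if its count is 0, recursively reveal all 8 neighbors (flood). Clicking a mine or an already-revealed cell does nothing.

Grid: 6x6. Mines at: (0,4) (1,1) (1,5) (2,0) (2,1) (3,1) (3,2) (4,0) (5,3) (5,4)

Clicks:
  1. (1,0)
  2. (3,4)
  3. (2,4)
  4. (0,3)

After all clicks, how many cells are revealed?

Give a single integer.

Click 1 (1,0) count=3: revealed 1 new [(1,0)] -> total=1
Click 2 (3,4) count=0: revealed 9 new [(2,3) (2,4) (2,5) (3,3) (3,4) (3,5) (4,3) (4,4) (4,5)] -> total=10
Click 3 (2,4) count=1: revealed 0 new [(none)] -> total=10
Click 4 (0,3) count=1: revealed 1 new [(0,3)] -> total=11

Answer: 11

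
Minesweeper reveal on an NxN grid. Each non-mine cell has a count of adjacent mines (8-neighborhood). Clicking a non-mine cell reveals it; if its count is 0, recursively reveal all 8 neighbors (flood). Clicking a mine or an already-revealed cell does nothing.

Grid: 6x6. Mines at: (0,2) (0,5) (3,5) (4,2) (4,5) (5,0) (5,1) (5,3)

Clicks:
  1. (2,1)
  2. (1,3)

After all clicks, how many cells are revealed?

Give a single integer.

Answer: 19

Derivation:
Click 1 (2,1) count=0: revealed 19 new [(0,0) (0,1) (1,0) (1,1) (1,2) (1,3) (1,4) (2,0) (2,1) (2,2) (2,3) (2,4) (3,0) (3,1) (3,2) (3,3) (3,4) (4,0) (4,1)] -> total=19
Click 2 (1,3) count=1: revealed 0 new [(none)] -> total=19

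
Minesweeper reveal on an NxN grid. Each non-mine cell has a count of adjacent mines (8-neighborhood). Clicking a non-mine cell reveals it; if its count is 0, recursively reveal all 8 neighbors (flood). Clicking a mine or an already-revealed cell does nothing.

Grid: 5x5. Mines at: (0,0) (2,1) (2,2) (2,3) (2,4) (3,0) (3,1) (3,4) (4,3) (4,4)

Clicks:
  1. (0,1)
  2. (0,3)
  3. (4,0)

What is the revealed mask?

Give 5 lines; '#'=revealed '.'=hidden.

Click 1 (0,1) count=1: revealed 1 new [(0,1)] -> total=1
Click 2 (0,3) count=0: revealed 7 new [(0,2) (0,3) (0,4) (1,1) (1,2) (1,3) (1,4)] -> total=8
Click 3 (4,0) count=2: revealed 1 new [(4,0)] -> total=9

Answer: .####
.####
.....
.....
#....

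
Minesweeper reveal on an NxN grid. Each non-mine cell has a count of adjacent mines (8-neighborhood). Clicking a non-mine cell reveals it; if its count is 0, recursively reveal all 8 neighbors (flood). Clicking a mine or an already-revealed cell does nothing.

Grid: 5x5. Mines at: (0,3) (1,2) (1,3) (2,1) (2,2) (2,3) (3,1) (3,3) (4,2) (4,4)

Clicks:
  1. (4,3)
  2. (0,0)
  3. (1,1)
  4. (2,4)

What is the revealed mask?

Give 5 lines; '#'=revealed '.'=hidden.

Answer: ##...
##...
....#
.....
...#.

Derivation:
Click 1 (4,3) count=3: revealed 1 new [(4,3)] -> total=1
Click 2 (0,0) count=0: revealed 4 new [(0,0) (0,1) (1,0) (1,1)] -> total=5
Click 3 (1,1) count=3: revealed 0 new [(none)] -> total=5
Click 4 (2,4) count=3: revealed 1 new [(2,4)] -> total=6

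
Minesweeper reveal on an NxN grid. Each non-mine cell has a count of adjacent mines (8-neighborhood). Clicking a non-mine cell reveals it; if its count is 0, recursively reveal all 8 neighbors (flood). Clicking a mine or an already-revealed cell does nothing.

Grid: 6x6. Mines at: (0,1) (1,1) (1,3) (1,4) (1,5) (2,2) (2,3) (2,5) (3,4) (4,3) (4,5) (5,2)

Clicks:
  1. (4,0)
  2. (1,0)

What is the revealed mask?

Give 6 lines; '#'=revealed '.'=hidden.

Answer: ......
#.....
##....
##....
##....
##....

Derivation:
Click 1 (4,0) count=0: revealed 8 new [(2,0) (2,1) (3,0) (3,1) (4,0) (4,1) (5,0) (5,1)] -> total=8
Click 2 (1,0) count=2: revealed 1 new [(1,0)] -> total=9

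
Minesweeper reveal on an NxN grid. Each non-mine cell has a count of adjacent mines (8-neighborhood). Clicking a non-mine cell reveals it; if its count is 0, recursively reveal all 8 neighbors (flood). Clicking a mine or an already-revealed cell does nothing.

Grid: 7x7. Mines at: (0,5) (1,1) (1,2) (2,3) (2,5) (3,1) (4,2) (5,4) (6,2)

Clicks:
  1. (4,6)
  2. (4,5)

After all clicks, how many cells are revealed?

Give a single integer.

Answer: 8

Derivation:
Click 1 (4,6) count=0: revealed 8 new [(3,5) (3,6) (4,5) (4,6) (5,5) (5,6) (6,5) (6,6)] -> total=8
Click 2 (4,5) count=1: revealed 0 new [(none)] -> total=8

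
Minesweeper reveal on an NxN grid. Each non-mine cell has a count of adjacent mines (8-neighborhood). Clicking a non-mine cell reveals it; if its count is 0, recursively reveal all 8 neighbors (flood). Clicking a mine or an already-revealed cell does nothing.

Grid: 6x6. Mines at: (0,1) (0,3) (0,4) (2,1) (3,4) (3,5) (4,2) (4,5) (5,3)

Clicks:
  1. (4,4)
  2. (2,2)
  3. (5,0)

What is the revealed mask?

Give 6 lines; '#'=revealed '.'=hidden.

Answer: ......
......
..#...
##....
##..#.
##....

Derivation:
Click 1 (4,4) count=4: revealed 1 new [(4,4)] -> total=1
Click 2 (2,2) count=1: revealed 1 new [(2,2)] -> total=2
Click 3 (5,0) count=0: revealed 6 new [(3,0) (3,1) (4,0) (4,1) (5,0) (5,1)] -> total=8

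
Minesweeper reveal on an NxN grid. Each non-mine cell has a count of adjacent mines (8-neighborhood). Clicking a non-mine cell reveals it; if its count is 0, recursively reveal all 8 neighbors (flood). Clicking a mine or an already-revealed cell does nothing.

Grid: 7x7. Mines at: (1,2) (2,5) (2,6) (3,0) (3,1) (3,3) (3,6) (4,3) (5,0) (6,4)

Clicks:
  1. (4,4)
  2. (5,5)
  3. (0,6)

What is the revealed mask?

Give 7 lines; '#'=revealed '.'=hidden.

Click 1 (4,4) count=2: revealed 1 new [(4,4)] -> total=1
Click 2 (5,5) count=1: revealed 1 new [(5,5)] -> total=2
Click 3 (0,6) count=0: revealed 8 new [(0,3) (0,4) (0,5) (0,6) (1,3) (1,4) (1,5) (1,6)] -> total=10

Answer: ...####
...####
.......
.......
....#..
.....#.
.......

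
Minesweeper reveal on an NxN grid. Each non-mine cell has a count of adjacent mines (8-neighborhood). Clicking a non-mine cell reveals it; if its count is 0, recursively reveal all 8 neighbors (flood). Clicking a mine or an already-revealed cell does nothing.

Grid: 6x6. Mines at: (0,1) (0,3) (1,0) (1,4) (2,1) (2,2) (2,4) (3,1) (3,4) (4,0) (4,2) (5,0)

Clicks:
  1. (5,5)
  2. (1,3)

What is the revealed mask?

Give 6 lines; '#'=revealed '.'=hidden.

Answer: ......
...#..
......
......
...###
...###

Derivation:
Click 1 (5,5) count=0: revealed 6 new [(4,3) (4,4) (4,5) (5,3) (5,4) (5,5)] -> total=6
Click 2 (1,3) count=4: revealed 1 new [(1,3)] -> total=7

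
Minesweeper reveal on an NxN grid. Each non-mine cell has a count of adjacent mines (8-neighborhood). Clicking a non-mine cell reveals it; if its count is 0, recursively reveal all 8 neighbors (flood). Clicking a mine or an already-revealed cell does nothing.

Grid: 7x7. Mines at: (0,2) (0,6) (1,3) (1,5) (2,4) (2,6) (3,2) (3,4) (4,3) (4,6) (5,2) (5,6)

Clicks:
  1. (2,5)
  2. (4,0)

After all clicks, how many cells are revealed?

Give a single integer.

Click 1 (2,5) count=4: revealed 1 new [(2,5)] -> total=1
Click 2 (4,0) count=0: revealed 14 new [(0,0) (0,1) (1,0) (1,1) (2,0) (2,1) (3,0) (3,1) (4,0) (4,1) (5,0) (5,1) (6,0) (6,1)] -> total=15

Answer: 15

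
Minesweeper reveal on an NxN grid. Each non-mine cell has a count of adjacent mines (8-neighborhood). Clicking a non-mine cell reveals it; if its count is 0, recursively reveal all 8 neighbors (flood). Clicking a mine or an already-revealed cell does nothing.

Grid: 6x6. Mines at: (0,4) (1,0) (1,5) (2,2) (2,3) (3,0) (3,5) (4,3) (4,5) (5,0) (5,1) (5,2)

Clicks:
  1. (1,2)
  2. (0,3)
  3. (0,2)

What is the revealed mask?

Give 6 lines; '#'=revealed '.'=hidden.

Click 1 (1,2) count=2: revealed 1 new [(1,2)] -> total=1
Click 2 (0,3) count=1: revealed 1 new [(0,3)] -> total=2
Click 3 (0,2) count=0: revealed 4 new [(0,1) (0,2) (1,1) (1,3)] -> total=6

Answer: .###..
.###..
......
......
......
......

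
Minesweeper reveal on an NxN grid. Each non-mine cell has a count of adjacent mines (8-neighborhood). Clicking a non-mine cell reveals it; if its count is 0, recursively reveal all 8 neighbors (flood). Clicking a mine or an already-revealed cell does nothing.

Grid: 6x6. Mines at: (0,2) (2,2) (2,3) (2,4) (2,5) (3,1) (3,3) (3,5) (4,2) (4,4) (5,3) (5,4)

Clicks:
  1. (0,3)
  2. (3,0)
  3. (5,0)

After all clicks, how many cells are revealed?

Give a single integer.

Answer: 6

Derivation:
Click 1 (0,3) count=1: revealed 1 new [(0,3)] -> total=1
Click 2 (3,0) count=1: revealed 1 new [(3,0)] -> total=2
Click 3 (5,0) count=0: revealed 4 new [(4,0) (4,1) (5,0) (5,1)] -> total=6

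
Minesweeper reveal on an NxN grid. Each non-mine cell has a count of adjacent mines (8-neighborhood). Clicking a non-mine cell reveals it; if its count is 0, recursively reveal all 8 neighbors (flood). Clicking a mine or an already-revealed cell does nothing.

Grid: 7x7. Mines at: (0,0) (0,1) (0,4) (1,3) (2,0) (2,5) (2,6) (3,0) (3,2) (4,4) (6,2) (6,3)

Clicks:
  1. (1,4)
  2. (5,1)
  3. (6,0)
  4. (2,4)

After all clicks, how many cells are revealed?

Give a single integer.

Click 1 (1,4) count=3: revealed 1 new [(1,4)] -> total=1
Click 2 (5,1) count=1: revealed 1 new [(5,1)] -> total=2
Click 3 (6,0) count=0: revealed 5 new [(4,0) (4,1) (5,0) (6,0) (6,1)] -> total=7
Click 4 (2,4) count=2: revealed 1 new [(2,4)] -> total=8

Answer: 8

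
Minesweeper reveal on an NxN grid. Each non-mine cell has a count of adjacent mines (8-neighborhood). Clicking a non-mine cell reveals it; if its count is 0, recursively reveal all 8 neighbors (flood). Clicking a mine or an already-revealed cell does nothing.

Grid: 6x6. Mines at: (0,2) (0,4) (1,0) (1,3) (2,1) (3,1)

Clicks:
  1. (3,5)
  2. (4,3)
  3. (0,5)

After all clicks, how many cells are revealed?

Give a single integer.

Answer: 23

Derivation:
Click 1 (3,5) count=0: revealed 22 new [(1,4) (1,5) (2,2) (2,3) (2,4) (2,5) (3,2) (3,3) (3,4) (3,5) (4,0) (4,1) (4,2) (4,3) (4,4) (4,5) (5,0) (5,1) (5,2) (5,3) (5,4) (5,5)] -> total=22
Click 2 (4,3) count=0: revealed 0 new [(none)] -> total=22
Click 3 (0,5) count=1: revealed 1 new [(0,5)] -> total=23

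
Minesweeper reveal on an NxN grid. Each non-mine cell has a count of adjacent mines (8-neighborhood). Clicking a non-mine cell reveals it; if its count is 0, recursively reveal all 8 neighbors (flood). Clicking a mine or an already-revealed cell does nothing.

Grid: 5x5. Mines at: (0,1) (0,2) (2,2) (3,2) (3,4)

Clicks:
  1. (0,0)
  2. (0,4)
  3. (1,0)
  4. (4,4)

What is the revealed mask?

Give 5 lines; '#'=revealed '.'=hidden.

Answer: #..##
#..##
...##
.....
....#

Derivation:
Click 1 (0,0) count=1: revealed 1 new [(0,0)] -> total=1
Click 2 (0,4) count=0: revealed 6 new [(0,3) (0,4) (1,3) (1,4) (2,3) (2,4)] -> total=7
Click 3 (1,0) count=1: revealed 1 new [(1,0)] -> total=8
Click 4 (4,4) count=1: revealed 1 new [(4,4)] -> total=9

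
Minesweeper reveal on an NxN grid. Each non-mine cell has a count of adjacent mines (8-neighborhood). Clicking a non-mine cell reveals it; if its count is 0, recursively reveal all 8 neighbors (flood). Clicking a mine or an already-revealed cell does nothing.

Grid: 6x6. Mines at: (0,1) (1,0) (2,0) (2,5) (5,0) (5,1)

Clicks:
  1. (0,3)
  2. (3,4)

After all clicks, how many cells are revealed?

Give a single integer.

Answer: 27

Derivation:
Click 1 (0,3) count=0: revealed 27 new [(0,2) (0,3) (0,4) (0,5) (1,1) (1,2) (1,3) (1,4) (1,5) (2,1) (2,2) (2,3) (2,4) (3,1) (3,2) (3,3) (3,4) (3,5) (4,1) (4,2) (4,3) (4,4) (4,5) (5,2) (5,3) (5,4) (5,5)] -> total=27
Click 2 (3,4) count=1: revealed 0 new [(none)] -> total=27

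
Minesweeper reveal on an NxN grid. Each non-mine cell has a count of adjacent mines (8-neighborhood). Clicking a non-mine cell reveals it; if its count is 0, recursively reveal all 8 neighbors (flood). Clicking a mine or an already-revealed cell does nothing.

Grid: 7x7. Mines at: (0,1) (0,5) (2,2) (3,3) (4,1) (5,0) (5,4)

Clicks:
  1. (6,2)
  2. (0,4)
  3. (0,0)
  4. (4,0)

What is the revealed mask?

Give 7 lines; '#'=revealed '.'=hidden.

Click 1 (6,2) count=0: revealed 6 new [(5,1) (5,2) (5,3) (6,1) (6,2) (6,3)] -> total=6
Click 2 (0,4) count=1: revealed 1 new [(0,4)] -> total=7
Click 3 (0,0) count=1: revealed 1 new [(0,0)] -> total=8
Click 4 (4,0) count=2: revealed 1 new [(4,0)] -> total=9

Answer: #...#..
.......
.......
.......
#......
.###...
.###...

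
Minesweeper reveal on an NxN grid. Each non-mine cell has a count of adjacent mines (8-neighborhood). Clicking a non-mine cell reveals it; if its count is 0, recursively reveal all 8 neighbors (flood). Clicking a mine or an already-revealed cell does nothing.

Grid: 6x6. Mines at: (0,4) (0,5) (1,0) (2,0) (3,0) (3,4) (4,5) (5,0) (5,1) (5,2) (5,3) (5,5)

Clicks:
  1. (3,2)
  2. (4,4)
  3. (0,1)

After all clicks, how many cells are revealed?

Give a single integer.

Click 1 (3,2) count=0: revealed 15 new [(0,1) (0,2) (0,3) (1,1) (1,2) (1,3) (2,1) (2,2) (2,3) (3,1) (3,2) (3,3) (4,1) (4,2) (4,3)] -> total=15
Click 2 (4,4) count=4: revealed 1 new [(4,4)] -> total=16
Click 3 (0,1) count=1: revealed 0 new [(none)] -> total=16

Answer: 16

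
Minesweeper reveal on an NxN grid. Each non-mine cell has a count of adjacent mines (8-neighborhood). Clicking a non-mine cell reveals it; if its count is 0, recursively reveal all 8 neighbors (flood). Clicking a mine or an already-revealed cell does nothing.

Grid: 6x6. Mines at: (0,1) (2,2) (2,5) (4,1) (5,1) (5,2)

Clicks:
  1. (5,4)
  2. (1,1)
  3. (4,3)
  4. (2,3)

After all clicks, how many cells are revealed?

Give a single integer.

Click 1 (5,4) count=0: revealed 9 new [(3,3) (3,4) (3,5) (4,3) (4,4) (4,5) (5,3) (5,4) (5,5)] -> total=9
Click 2 (1,1) count=2: revealed 1 new [(1,1)] -> total=10
Click 3 (4,3) count=1: revealed 0 new [(none)] -> total=10
Click 4 (2,3) count=1: revealed 1 new [(2,3)] -> total=11

Answer: 11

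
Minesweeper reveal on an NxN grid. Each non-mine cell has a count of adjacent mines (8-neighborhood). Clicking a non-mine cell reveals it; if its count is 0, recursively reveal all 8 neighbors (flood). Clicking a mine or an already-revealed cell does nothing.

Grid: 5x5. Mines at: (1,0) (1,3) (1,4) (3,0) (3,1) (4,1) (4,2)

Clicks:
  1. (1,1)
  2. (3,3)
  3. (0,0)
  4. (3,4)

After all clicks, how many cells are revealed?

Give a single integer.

Answer: 8

Derivation:
Click 1 (1,1) count=1: revealed 1 new [(1,1)] -> total=1
Click 2 (3,3) count=1: revealed 1 new [(3,3)] -> total=2
Click 3 (0,0) count=1: revealed 1 new [(0,0)] -> total=3
Click 4 (3,4) count=0: revealed 5 new [(2,3) (2,4) (3,4) (4,3) (4,4)] -> total=8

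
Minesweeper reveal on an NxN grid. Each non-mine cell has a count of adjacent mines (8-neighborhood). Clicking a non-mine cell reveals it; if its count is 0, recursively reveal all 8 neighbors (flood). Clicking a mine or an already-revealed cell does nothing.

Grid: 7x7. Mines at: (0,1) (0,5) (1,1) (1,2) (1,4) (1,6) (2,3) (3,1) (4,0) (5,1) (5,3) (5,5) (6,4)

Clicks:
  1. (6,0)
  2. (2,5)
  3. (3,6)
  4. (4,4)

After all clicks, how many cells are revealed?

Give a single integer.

Click 1 (6,0) count=1: revealed 1 new [(6,0)] -> total=1
Click 2 (2,5) count=2: revealed 1 new [(2,5)] -> total=2
Click 3 (3,6) count=0: revealed 8 new [(2,4) (2,6) (3,4) (3,5) (3,6) (4,4) (4,5) (4,6)] -> total=10
Click 4 (4,4) count=2: revealed 0 new [(none)] -> total=10

Answer: 10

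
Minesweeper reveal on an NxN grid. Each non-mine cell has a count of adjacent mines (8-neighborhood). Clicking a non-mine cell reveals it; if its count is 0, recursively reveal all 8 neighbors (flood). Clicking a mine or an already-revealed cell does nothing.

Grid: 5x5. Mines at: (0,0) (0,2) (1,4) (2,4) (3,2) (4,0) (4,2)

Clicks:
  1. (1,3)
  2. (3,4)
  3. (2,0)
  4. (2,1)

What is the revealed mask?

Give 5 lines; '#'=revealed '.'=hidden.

Click 1 (1,3) count=3: revealed 1 new [(1,3)] -> total=1
Click 2 (3,4) count=1: revealed 1 new [(3,4)] -> total=2
Click 3 (2,0) count=0: revealed 6 new [(1,0) (1,1) (2,0) (2,1) (3,0) (3,1)] -> total=8
Click 4 (2,1) count=1: revealed 0 new [(none)] -> total=8

Answer: .....
##.#.
##...
##..#
.....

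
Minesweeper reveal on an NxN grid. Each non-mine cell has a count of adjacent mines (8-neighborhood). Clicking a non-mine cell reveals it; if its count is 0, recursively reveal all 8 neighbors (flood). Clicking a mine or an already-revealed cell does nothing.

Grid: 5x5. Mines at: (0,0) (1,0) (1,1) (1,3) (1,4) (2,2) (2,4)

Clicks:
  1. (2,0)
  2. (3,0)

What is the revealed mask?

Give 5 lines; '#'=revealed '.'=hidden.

Answer: .....
.....
##...
#####
#####

Derivation:
Click 1 (2,0) count=2: revealed 1 new [(2,0)] -> total=1
Click 2 (3,0) count=0: revealed 11 new [(2,1) (3,0) (3,1) (3,2) (3,3) (3,4) (4,0) (4,1) (4,2) (4,3) (4,4)] -> total=12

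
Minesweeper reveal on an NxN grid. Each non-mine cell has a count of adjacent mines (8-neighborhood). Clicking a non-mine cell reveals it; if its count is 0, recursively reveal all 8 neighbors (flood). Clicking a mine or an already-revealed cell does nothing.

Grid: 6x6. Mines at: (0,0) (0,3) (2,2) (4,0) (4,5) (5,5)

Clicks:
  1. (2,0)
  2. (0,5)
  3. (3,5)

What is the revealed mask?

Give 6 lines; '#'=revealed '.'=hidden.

Click 1 (2,0) count=0: revealed 6 new [(1,0) (1,1) (2,0) (2,1) (3,0) (3,1)] -> total=6
Click 2 (0,5) count=0: revealed 11 new [(0,4) (0,5) (1,3) (1,4) (1,5) (2,3) (2,4) (2,5) (3,3) (3,4) (3,5)] -> total=17
Click 3 (3,5) count=1: revealed 0 new [(none)] -> total=17

Answer: ....##
##.###
##.###
##.###
......
......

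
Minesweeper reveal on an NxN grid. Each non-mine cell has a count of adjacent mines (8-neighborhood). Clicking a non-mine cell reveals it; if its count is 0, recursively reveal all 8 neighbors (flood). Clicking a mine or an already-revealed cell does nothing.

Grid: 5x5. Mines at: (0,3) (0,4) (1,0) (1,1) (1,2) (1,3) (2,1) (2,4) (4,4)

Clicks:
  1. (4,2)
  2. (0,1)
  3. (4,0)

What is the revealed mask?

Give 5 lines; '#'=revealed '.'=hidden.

Answer: .#...
.....
.....
####.
####.

Derivation:
Click 1 (4,2) count=0: revealed 8 new [(3,0) (3,1) (3,2) (3,3) (4,0) (4,1) (4,2) (4,3)] -> total=8
Click 2 (0,1) count=3: revealed 1 new [(0,1)] -> total=9
Click 3 (4,0) count=0: revealed 0 new [(none)] -> total=9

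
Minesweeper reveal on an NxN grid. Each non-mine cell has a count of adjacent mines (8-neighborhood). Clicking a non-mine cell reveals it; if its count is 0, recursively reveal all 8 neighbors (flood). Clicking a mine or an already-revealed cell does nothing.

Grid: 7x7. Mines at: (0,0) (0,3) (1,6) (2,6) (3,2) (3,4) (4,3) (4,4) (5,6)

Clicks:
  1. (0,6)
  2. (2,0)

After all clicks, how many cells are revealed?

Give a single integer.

Click 1 (0,6) count=1: revealed 1 new [(0,6)] -> total=1
Click 2 (2,0) count=0: revealed 21 new [(1,0) (1,1) (2,0) (2,1) (3,0) (3,1) (4,0) (4,1) (4,2) (5,0) (5,1) (5,2) (5,3) (5,4) (5,5) (6,0) (6,1) (6,2) (6,3) (6,4) (6,5)] -> total=22

Answer: 22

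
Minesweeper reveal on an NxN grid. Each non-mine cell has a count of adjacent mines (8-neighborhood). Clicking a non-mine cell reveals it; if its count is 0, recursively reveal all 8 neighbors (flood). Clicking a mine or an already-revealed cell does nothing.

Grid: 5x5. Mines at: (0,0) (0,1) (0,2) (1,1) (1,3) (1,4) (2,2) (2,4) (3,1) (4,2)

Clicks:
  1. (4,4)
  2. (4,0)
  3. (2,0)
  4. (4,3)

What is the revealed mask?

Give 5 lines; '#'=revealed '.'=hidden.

Answer: .....
.....
#....
...##
#..##

Derivation:
Click 1 (4,4) count=0: revealed 4 new [(3,3) (3,4) (4,3) (4,4)] -> total=4
Click 2 (4,0) count=1: revealed 1 new [(4,0)] -> total=5
Click 3 (2,0) count=2: revealed 1 new [(2,0)] -> total=6
Click 4 (4,3) count=1: revealed 0 new [(none)] -> total=6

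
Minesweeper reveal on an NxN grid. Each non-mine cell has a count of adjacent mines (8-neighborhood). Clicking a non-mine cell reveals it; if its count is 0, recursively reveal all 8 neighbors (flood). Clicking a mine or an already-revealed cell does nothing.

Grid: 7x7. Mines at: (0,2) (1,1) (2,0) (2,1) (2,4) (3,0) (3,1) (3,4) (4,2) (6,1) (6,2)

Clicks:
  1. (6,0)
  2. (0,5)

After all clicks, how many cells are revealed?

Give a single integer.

Click 1 (6,0) count=1: revealed 1 new [(6,0)] -> total=1
Click 2 (0,5) count=0: revealed 24 new [(0,3) (0,4) (0,5) (0,6) (1,3) (1,4) (1,5) (1,6) (2,5) (2,6) (3,5) (3,6) (4,3) (4,4) (4,5) (4,6) (5,3) (5,4) (5,5) (5,6) (6,3) (6,4) (6,5) (6,6)] -> total=25

Answer: 25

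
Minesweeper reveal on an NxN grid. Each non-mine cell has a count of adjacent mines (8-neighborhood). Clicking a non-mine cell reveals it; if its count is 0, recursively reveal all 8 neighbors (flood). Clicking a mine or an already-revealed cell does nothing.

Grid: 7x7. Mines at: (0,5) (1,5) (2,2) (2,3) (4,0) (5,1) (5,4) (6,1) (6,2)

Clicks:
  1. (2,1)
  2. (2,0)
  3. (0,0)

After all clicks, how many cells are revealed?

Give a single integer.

Click 1 (2,1) count=1: revealed 1 new [(2,1)] -> total=1
Click 2 (2,0) count=0: revealed 13 new [(0,0) (0,1) (0,2) (0,3) (0,4) (1,0) (1,1) (1,2) (1,3) (1,4) (2,0) (3,0) (3,1)] -> total=14
Click 3 (0,0) count=0: revealed 0 new [(none)] -> total=14

Answer: 14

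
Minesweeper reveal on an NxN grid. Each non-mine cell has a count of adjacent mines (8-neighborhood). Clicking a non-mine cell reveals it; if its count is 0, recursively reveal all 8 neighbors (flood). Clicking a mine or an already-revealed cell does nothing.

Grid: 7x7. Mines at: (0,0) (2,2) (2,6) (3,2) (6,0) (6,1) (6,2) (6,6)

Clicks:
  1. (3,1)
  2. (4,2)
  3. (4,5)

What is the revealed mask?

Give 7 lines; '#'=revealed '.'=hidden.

Click 1 (3,1) count=2: revealed 1 new [(3,1)] -> total=1
Click 2 (4,2) count=1: revealed 1 new [(4,2)] -> total=2
Click 3 (4,5) count=0: revealed 30 new [(0,1) (0,2) (0,3) (0,4) (0,5) (0,6) (1,1) (1,2) (1,3) (1,4) (1,5) (1,6) (2,3) (2,4) (2,5) (3,3) (3,4) (3,5) (3,6) (4,3) (4,4) (4,5) (4,6) (5,3) (5,4) (5,5) (5,6) (6,3) (6,4) (6,5)] -> total=32

Answer: .######
.######
...###.
.#.####
..#####
...####
...###.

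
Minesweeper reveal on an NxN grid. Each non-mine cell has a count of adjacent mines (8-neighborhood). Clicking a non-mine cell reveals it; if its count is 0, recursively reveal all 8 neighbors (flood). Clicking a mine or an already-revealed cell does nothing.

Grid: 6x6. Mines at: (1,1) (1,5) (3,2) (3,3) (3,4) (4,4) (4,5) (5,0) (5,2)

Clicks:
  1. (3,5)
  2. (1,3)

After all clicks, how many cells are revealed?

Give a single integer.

Click 1 (3,5) count=3: revealed 1 new [(3,5)] -> total=1
Click 2 (1,3) count=0: revealed 9 new [(0,2) (0,3) (0,4) (1,2) (1,3) (1,4) (2,2) (2,3) (2,4)] -> total=10

Answer: 10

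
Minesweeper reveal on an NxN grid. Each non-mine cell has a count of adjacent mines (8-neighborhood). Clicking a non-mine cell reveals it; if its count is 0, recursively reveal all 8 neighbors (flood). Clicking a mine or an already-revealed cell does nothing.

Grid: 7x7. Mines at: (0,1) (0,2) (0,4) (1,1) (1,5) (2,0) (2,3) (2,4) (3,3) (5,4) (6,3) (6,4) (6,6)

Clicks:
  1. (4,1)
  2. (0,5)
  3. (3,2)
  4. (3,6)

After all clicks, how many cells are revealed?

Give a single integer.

Click 1 (4,1) count=0: revealed 12 new [(3,0) (3,1) (3,2) (4,0) (4,1) (4,2) (5,0) (5,1) (5,2) (6,0) (6,1) (6,2)] -> total=12
Click 2 (0,5) count=2: revealed 1 new [(0,5)] -> total=13
Click 3 (3,2) count=2: revealed 0 new [(none)] -> total=13
Click 4 (3,6) count=0: revealed 8 new [(2,5) (2,6) (3,5) (3,6) (4,5) (4,6) (5,5) (5,6)] -> total=21

Answer: 21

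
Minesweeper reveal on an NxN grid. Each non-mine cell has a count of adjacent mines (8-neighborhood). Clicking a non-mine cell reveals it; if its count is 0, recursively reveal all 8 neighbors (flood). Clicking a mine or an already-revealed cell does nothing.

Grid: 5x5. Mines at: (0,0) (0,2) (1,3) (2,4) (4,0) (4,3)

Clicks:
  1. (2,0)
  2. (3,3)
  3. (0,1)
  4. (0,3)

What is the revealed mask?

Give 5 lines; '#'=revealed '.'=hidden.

Answer: .#.#.
###..
###..
####.
.....

Derivation:
Click 1 (2,0) count=0: revealed 9 new [(1,0) (1,1) (1,2) (2,0) (2,1) (2,2) (3,0) (3,1) (3,2)] -> total=9
Click 2 (3,3) count=2: revealed 1 new [(3,3)] -> total=10
Click 3 (0,1) count=2: revealed 1 new [(0,1)] -> total=11
Click 4 (0,3) count=2: revealed 1 new [(0,3)] -> total=12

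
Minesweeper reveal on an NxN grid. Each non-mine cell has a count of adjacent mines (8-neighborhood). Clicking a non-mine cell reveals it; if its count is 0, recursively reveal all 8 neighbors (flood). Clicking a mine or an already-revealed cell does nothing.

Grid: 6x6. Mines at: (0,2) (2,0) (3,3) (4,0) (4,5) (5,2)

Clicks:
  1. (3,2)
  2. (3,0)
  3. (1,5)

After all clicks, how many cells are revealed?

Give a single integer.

Answer: 13

Derivation:
Click 1 (3,2) count=1: revealed 1 new [(3,2)] -> total=1
Click 2 (3,0) count=2: revealed 1 new [(3,0)] -> total=2
Click 3 (1,5) count=0: revealed 11 new [(0,3) (0,4) (0,5) (1,3) (1,4) (1,5) (2,3) (2,4) (2,5) (3,4) (3,5)] -> total=13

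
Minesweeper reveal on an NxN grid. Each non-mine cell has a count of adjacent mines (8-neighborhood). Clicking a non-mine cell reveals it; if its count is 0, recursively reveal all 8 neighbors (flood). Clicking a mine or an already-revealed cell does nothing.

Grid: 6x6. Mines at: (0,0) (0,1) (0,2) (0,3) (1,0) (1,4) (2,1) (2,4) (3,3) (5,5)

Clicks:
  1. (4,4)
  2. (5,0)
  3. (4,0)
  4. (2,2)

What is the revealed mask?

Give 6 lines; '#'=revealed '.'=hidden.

Answer: ......
......
..#...
###...
#####.
#####.

Derivation:
Click 1 (4,4) count=2: revealed 1 new [(4,4)] -> total=1
Click 2 (5,0) count=0: revealed 12 new [(3,0) (3,1) (3,2) (4,0) (4,1) (4,2) (4,3) (5,0) (5,1) (5,2) (5,3) (5,4)] -> total=13
Click 3 (4,0) count=0: revealed 0 new [(none)] -> total=13
Click 4 (2,2) count=2: revealed 1 new [(2,2)] -> total=14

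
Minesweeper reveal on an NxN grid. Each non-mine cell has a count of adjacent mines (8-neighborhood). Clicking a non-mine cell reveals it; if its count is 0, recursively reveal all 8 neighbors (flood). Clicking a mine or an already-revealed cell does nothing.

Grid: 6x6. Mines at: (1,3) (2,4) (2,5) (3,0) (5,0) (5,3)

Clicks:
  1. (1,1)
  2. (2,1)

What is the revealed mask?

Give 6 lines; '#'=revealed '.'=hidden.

Answer: ###...
###...
###...
......
......
......

Derivation:
Click 1 (1,1) count=0: revealed 9 new [(0,0) (0,1) (0,2) (1,0) (1,1) (1,2) (2,0) (2,1) (2,2)] -> total=9
Click 2 (2,1) count=1: revealed 0 new [(none)] -> total=9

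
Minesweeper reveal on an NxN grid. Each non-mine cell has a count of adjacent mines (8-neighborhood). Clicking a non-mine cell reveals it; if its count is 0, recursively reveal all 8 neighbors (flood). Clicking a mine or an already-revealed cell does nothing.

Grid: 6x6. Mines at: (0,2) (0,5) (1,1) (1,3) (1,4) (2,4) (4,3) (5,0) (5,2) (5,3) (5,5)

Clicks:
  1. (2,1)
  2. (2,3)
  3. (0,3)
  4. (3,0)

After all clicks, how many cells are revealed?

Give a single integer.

Answer: 11

Derivation:
Click 1 (2,1) count=1: revealed 1 new [(2,1)] -> total=1
Click 2 (2,3) count=3: revealed 1 new [(2,3)] -> total=2
Click 3 (0,3) count=3: revealed 1 new [(0,3)] -> total=3
Click 4 (3,0) count=0: revealed 8 new [(2,0) (2,2) (3,0) (3,1) (3,2) (4,0) (4,1) (4,2)] -> total=11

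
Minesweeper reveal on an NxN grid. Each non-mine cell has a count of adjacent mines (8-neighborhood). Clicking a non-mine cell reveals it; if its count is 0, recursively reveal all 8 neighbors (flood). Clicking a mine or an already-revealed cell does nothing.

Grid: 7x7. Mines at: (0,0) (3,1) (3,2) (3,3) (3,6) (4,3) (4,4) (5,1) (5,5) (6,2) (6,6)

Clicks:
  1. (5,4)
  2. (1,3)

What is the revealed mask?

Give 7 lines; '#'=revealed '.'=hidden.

Click 1 (5,4) count=3: revealed 1 new [(5,4)] -> total=1
Click 2 (1,3) count=0: revealed 18 new [(0,1) (0,2) (0,3) (0,4) (0,5) (0,6) (1,1) (1,2) (1,3) (1,4) (1,5) (1,6) (2,1) (2,2) (2,3) (2,4) (2,5) (2,6)] -> total=19

Answer: .######
.######
.######
.......
.......
....#..
.......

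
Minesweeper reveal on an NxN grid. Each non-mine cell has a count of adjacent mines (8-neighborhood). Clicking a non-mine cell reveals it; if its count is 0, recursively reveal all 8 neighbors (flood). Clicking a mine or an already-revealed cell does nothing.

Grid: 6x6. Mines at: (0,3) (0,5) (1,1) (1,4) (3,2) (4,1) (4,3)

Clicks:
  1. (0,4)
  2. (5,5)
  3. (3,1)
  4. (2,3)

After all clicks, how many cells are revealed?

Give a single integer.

Answer: 11

Derivation:
Click 1 (0,4) count=3: revealed 1 new [(0,4)] -> total=1
Click 2 (5,5) count=0: revealed 8 new [(2,4) (2,5) (3,4) (3,5) (4,4) (4,5) (5,4) (5,5)] -> total=9
Click 3 (3,1) count=2: revealed 1 new [(3,1)] -> total=10
Click 4 (2,3) count=2: revealed 1 new [(2,3)] -> total=11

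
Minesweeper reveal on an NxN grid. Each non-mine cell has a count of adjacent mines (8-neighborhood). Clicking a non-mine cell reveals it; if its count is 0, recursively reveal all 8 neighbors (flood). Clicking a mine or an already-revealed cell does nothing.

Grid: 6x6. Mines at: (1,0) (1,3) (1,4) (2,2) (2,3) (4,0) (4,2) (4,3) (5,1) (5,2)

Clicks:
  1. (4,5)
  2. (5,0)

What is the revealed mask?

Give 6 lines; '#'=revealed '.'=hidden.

Answer: ......
......
....##
....##
....##
#...##

Derivation:
Click 1 (4,5) count=0: revealed 8 new [(2,4) (2,5) (3,4) (3,5) (4,4) (4,5) (5,4) (5,5)] -> total=8
Click 2 (5,0) count=2: revealed 1 new [(5,0)] -> total=9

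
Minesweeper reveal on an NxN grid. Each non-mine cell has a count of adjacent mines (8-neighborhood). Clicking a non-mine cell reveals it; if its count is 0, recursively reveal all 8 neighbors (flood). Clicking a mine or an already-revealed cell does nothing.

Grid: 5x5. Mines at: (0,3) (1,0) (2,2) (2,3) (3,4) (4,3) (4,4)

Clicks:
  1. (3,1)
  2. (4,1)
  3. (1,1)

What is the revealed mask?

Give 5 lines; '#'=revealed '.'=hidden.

Click 1 (3,1) count=1: revealed 1 new [(3,1)] -> total=1
Click 2 (4,1) count=0: revealed 7 new [(2,0) (2,1) (3,0) (3,2) (4,0) (4,1) (4,2)] -> total=8
Click 3 (1,1) count=2: revealed 1 new [(1,1)] -> total=9

Answer: .....
.#...
##...
###..
###..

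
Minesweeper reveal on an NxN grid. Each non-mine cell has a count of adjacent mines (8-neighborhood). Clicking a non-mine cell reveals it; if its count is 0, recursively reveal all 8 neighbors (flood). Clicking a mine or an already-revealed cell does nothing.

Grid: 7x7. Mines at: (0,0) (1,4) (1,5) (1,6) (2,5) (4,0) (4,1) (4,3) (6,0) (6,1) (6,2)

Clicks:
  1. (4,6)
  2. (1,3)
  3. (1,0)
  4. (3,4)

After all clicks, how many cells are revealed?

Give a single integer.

Click 1 (4,6) count=0: revealed 14 new [(3,4) (3,5) (3,6) (4,4) (4,5) (4,6) (5,3) (5,4) (5,5) (5,6) (6,3) (6,4) (6,5) (6,6)] -> total=14
Click 2 (1,3) count=1: revealed 1 new [(1,3)] -> total=15
Click 3 (1,0) count=1: revealed 1 new [(1,0)] -> total=16
Click 4 (3,4) count=2: revealed 0 new [(none)] -> total=16

Answer: 16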